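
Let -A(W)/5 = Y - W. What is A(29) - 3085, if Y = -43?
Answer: -2725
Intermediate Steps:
A(W) = 215 + 5*W (A(W) = -5*(-43 - W) = 215 + 5*W)
A(29) - 3085 = (215 + 5*29) - 3085 = (215 + 145) - 3085 = 360 - 3085 = -2725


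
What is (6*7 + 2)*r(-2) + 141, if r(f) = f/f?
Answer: 185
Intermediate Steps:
r(f) = 1
(6*7 + 2)*r(-2) + 141 = (6*7 + 2)*1 + 141 = (42 + 2)*1 + 141 = 44*1 + 141 = 44 + 141 = 185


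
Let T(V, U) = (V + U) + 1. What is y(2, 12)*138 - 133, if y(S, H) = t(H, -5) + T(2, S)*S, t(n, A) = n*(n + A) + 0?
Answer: 12839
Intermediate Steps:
t(n, A) = n*(A + n) (t(n, A) = n*(A + n) + 0 = n*(A + n))
T(V, U) = 1 + U + V (T(V, U) = (U + V) + 1 = 1 + U + V)
y(S, H) = H*(-5 + H) + S*(3 + S) (y(S, H) = H*(-5 + H) + (1 + S + 2)*S = H*(-5 + H) + (3 + S)*S = H*(-5 + H) + S*(3 + S))
y(2, 12)*138 - 133 = (12*(-5 + 12) + 2*(3 + 2))*138 - 133 = (12*7 + 2*5)*138 - 133 = (84 + 10)*138 - 133 = 94*138 - 133 = 12972 - 133 = 12839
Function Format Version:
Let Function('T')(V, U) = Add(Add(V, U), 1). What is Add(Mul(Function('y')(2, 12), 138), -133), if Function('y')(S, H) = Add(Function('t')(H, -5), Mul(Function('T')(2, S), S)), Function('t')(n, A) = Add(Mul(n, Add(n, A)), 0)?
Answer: 12839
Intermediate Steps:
Function('t')(n, A) = Mul(n, Add(A, n)) (Function('t')(n, A) = Add(Mul(n, Add(A, n)), 0) = Mul(n, Add(A, n)))
Function('T')(V, U) = Add(1, U, V) (Function('T')(V, U) = Add(Add(U, V), 1) = Add(1, U, V))
Function('y')(S, H) = Add(Mul(H, Add(-5, H)), Mul(S, Add(3, S))) (Function('y')(S, H) = Add(Mul(H, Add(-5, H)), Mul(Add(1, S, 2), S)) = Add(Mul(H, Add(-5, H)), Mul(Add(3, S), S)) = Add(Mul(H, Add(-5, H)), Mul(S, Add(3, S))))
Add(Mul(Function('y')(2, 12), 138), -133) = Add(Mul(Add(Mul(12, Add(-5, 12)), Mul(2, Add(3, 2))), 138), -133) = Add(Mul(Add(Mul(12, 7), Mul(2, 5)), 138), -133) = Add(Mul(Add(84, 10), 138), -133) = Add(Mul(94, 138), -133) = Add(12972, -133) = 12839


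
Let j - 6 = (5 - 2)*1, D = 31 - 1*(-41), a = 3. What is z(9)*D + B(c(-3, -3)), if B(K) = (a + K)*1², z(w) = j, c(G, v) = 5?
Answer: 656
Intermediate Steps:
D = 72 (D = 31 + 41 = 72)
j = 9 (j = 6 + (5 - 2)*1 = 6 + 3*1 = 6 + 3 = 9)
z(w) = 9
B(K) = 3 + K (B(K) = (3 + K)*1² = (3 + K)*1 = 3 + K)
z(9)*D + B(c(-3, -3)) = 9*72 + (3 + 5) = 648 + 8 = 656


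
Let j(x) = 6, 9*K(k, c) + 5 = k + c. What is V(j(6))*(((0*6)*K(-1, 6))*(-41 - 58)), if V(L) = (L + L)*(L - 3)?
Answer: 0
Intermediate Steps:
K(k, c) = -5/9 + c/9 + k/9 (K(k, c) = -5/9 + (k + c)/9 = -5/9 + (c + k)/9 = -5/9 + (c/9 + k/9) = -5/9 + c/9 + k/9)
V(L) = 2*L*(-3 + L) (V(L) = (2*L)*(-3 + L) = 2*L*(-3 + L))
V(j(6))*(((0*6)*K(-1, 6))*(-41 - 58)) = (2*6*(-3 + 6))*(((0*6)*(-5/9 + (1/9)*6 + (1/9)*(-1)))*(-41 - 58)) = (2*6*3)*((0*(-5/9 + 2/3 - 1/9))*(-99)) = 36*((0*0)*(-99)) = 36*(0*(-99)) = 36*0 = 0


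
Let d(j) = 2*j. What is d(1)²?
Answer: 4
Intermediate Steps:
d(1)² = (2*1)² = 2² = 4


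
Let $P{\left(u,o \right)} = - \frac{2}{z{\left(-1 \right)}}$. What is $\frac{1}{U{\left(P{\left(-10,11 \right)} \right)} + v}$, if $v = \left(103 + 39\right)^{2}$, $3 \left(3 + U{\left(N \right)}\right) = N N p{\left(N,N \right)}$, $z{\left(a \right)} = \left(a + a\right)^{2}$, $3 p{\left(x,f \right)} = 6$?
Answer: $\frac{6}{120967} \approx 4.96 \cdot 10^{-5}$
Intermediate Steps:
$p{\left(x,f \right)} = 2$ ($p{\left(x,f \right)} = \frac{1}{3} \cdot 6 = 2$)
$z{\left(a \right)} = 4 a^{2}$ ($z{\left(a \right)} = \left(2 a\right)^{2} = 4 a^{2}$)
$P{\left(u,o \right)} = - \frac{1}{2}$ ($P{\left(u,o \right)} = - \frac{2}{4 \left(-1\right)^{2}} = - \frac{2}{4 \cdot 1} = - \frac{2}{4} = \left(-2\right) \frac{1}{4} = - \frac{1}{2}$)
$U{\left(N \right)} = -3 + \frac{2 N^{2}}{3}$ ($U{\left(N \right)} = -3 + \frac{N N 2}{3} = -3 + \frac{N^{2} \cdot 2}{3} = -3 + \frac{2 N^{2}}{3}$)
$v = 20164$ ($v = 142^{2} = 20164$)
$\frac{1}{U{\left(P{\left(-10,11 \right)} \right)} + v} = \frac{1}{\left(-3 + \frac{2 \left(- \frac{1}{2}\right)^{2}}{3}\right) + 20164} = \frac{1}{\left(-3 + \frac{2}{3} \cdot \frac{1}{4}\right) + 20164} = \frac{1}{\left(-3 + \frac{1}{6}\right) + 20164} = \frac{1}{- \frac{17}{6} + 20164} = \frac{1}{\frac{120967}{6}} = \frac{6}{120967}$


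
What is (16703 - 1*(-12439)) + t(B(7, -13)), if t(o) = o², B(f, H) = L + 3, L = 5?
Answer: 29206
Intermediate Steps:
B(f, H) = 8 (B(f, H) = 5 + 3 = 8)
(16703 - 1*(-12439)) + t(B(7, -13)) = (16703 - 1*(-12439)) + 8² = (16703 + 12439) + 64 = 29142 + 64 = 29206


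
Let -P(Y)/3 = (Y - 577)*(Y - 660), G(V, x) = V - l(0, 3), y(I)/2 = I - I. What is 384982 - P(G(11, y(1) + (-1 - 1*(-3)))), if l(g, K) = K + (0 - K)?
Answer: 1486984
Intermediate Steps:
l(g, K) = 0 (l(g, K) = K - K = 0)
y(I) = 0 (y(I) = 2*(I - I) = 2*0 = 0)
G(V, x) = V (G(V, x) = V - 1*0 = V + 0 = V)
P(Y) = -3*(-660 + Y)*(-577 + Y) (P(Y) = -3*(Y - 577)*(Y - 660) = -3*(-577 + Y)*(-660 + Y) = -3*(-660 + Y)*(-577 + Y))
384982 - P(G(11, y(1) + (-1 - 1*(-3)))) = 384982 - (-1142460 - 3*11² + 3711*11) = 384982 - (-1142460 - 3*121 + 40821) = 384982 - (-1142460 - 363 + 40821) = 384982 - 1*(-1102002) = 384982 + 1102002 = 1486984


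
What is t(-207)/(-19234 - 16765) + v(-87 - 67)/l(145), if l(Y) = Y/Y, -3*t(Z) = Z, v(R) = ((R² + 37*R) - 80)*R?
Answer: -99445509617/35999 ≈ -2.7625e+6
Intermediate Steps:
v(R) = R*(-80 + R² + 37*R) (v(R) = (-80 + R² + 37*R)*R = R*(-80 + R² + 37*R))
t(Z) = -Z/3
l(Y) = 1
t(-207)/(-19234 - 16765) + v(-87 - 67)/l(145) = (-⅓*(-207))/(-19234 - 16765) + ((-87 - 67)*(-80 + (-87 - 67)² + 37*(-87 - 67)))/1 = 69/(-35999) - 154*(-80 + (-154)² + 37*(-154))*1 = 69*(-1/35999) - 154*(-80 + 23716 - 5698)*1 = -69/35999 - 154*17938*1 = -69/35999 - 2762452*1 = -69/35999 - 2762452 = -99445509617/35999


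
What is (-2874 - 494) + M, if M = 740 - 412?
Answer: -3040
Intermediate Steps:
M = 328
(-2874 - 494) + M = (-2874 - 494) + 328 = -3368 + 328 = -3040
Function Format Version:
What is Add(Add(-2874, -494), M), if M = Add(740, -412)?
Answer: -3040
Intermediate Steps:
M = 328
Add(Add(-2874, -494), M) = Add(Add(-2874, -494), 328) = Add(-3368, 328) = -3040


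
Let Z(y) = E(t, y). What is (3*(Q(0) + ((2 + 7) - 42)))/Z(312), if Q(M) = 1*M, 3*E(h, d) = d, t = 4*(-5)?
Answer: -99/104 ≈ -0.95192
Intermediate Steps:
t = -20
E(h, d) = d/3
Z(y) = y/3
Q(M) = M
(3*(Q(0) + ((2 + 7) - 42)))/Z(312) = (3*(0 + ((2 + 7) - 42)))/(((⅓)*312)) = (3*(0 + (9 - 42)))/104 = (3*(0 - 33))*(1/104) = (3*(-33))*(1/104) = -99*1/104 = -99/104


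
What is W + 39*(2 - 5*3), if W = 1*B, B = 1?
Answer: -506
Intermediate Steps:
W = 1 (W = 1*1 = 1)
W + 39*(2 - 5*3) = 1 + 39*(2 - 5*3) = 1 + 39*(2 - 15) = 1 + 39*(-13) = 1 - 507 = -506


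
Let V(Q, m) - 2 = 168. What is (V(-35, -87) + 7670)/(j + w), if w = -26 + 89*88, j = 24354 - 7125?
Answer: 1568/5007 ≈ 0.31316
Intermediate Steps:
V(Q, m) = 170 (V(Q, m) = 2 + 168 = 170)
j = 17229
w = 7806 (w = -26 + 7832 = 7806)
(V(-35, -87) + 7670)/(j + w) = (170 + 7670)/(17229 + 7806) = 7840/25035 = 7840*(1/25035) = 1568/5007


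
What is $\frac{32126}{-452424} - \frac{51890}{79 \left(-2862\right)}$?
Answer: $\frac{1351054751}{8524346796} \approx 0.15849$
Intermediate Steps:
$\frac{32126}{-452424} - \frac{51890}{79 \left(-2862\right)} = 32126 \left(- \frac{1}{452424}\right) - \frac{51890}{-226098} = - \frac{16063}{226212} - - \frac{25945}{113049} = - \frac{16063}{226212} + \frac{25945}{113049} = \frac{1351054751}{8524346796}$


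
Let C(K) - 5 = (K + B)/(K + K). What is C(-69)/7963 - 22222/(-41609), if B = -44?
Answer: 24453034495/45723880446 ≈ 0.53480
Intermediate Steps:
C(K) = 5 + (-44 + K)/(2*K) (C(K) = 5 + (K - 44)/(K + K) = 5 + (-44 + K)/((2*K)) = 5 + (-44 + K)*(1/(2*K)) = 5 + (-44 + K)/(2*K))
C(-69)/7963 - 22222/(-41609) = (11/2 - 22/(-69))/7963 - 22222/(-41609) = (11/2 - 22*(-1/69))*(1/7963) - 22222*(-1/41609) = (11/2 + 22/69)*(1/7963) + 22222/41609 = (803/138)*(1/7963) + 22222/41609 = 803/1098894 + 22222/41609 = 24453034495/45723880446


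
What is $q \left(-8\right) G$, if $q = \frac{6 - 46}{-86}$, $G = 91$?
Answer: $- \frac{14560}{43} \approx -338.6$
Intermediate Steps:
$q = \frac{20}{43}$ ($q = \left(6 - 46\right) \left(- \frac{1}{86}\right) = \left(-40\right) \left(- \frac{1}{86}\right) = \frac{20}{43} \approx 0.46512$)
$q \left(-8\right) G = \frac{20}{43} \left(-8\right) 91 = \left(- \frac{160}{43}\right) 91 = - \frac{14560}{43}$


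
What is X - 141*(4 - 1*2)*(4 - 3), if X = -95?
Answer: -377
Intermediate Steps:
X - 141*(4 - 1*2)*(4 - 3) = -95 - 141*(4 - 1*2)*(4 - 3) = -95 - 141*(4 - 2) = -95 - 282 = -377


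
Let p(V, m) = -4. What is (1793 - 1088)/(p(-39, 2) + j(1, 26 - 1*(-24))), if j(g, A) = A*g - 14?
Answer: 705/32 ≈ 22.031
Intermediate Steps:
j(g, A) = -14 + A*g
(1793 - 1088)/(p(-39, 2) + j(1, 26 - 1*(-24))) = (1793 - 1088)/(-4 + (-14 + (26 - 1*(-24))*1)) = 705/(-4 + (-14 + (26 + 24)*1)) = 705/(-4 + (-14 + 50*1)) = 705/(-4 + (-14 + 50)) = 705/(-4 + 36) = 705/32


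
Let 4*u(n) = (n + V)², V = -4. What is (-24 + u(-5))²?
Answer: 225/16 ≈ 14.063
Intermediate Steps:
u(n) = (-4 + n)²/4 (u(n) = (n - 4)²/4 = (-4 + n)²/4)
(-24 + u(-5))² = (-24 + (-4 - 5)²/4)² = (-24 + (¼)*(-9)²)² = (-24 + (¼)*81)² = (-24 + 81/4)² = (-15/4)² = 225/16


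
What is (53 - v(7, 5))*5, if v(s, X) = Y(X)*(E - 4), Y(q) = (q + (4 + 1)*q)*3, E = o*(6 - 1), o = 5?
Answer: -9185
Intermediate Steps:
E = 25 (E = 5*(6 - 1) = 5*5 = 25)
Y(q) = 18*q (Y(q) = (q + 5*q)*3 = (6*q)*3 = 18*q)
v(s, X) = 378*X (v(s, X) = (18*X)*(25 - 4) = (18*X)*21 = 378*X)
(53 - v(7, 5))*5 = (53 - 378*5)*5 = (53 - 1*1890)*5 = (53 - 1890)*5 = -1837*5 = -9185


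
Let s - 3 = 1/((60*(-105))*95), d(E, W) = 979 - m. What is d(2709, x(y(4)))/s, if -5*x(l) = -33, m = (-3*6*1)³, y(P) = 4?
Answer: 4076383500/1795499 ≈ 2270.3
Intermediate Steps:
m = -5832 (m = (-18*1)³ = (-18)³ = -5832)
x(l) = 33/5 (x(l) = -⅕*(-33) = 33/5)
d(E, W) = 6811 (d(E, W) = 979 - 1*(-5832) = 979 + 5832 = 6811)
s = 1795499/598500 (s = 3 + 1/((60*(-105))*95) = 3 + 1/(-6300*95) = 3 + 1/(-598500) = 3 - 1/598500 = 1795499/598500 ≈ 3.0000)
d(2709, x(y(4)))/s = 6811/(1795499/598500) = 6811*(598500/1795499) = 4076383500/1795499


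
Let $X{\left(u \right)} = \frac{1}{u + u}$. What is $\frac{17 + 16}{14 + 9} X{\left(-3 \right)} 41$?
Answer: $- \frac{451}{46} \approx -9.8044$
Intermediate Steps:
$X{\left(u \right)} = \frac{1}{2 u}$
$\frac{17 + 16}{14 + 9} X{\left(-3 \right)} 41 = \frac{17 + 16}{14 + 9} \frac{1}{2 \left(-3\right)} 41 = \frac{33}{23} \cdot \frac{1}{2} \left(- \frac{1}{3}\right) 41 = 33 \cdot \frac{1}{23} \left(- \frac{1}{6}\right) 41 = \frac{33}{23} \left(- \frac{1}{6}\right) 41 = \left(- \frac{11}{46}\right) 41 = - \frac{451}{46}$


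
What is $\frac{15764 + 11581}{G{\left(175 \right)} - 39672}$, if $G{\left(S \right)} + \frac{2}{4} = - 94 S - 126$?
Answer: $- \frac{18230}{37499} \approx -0.48615$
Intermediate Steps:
$G{\left(S \right)} = - \frac{253}{2} - 94 S$ ($G{\left(S \right)} = - \frac{1}{2} - \left(126 + 94 S\right) = - \frac{253}{2} - 94 S$)
$\frac{15764 + 11581}{G{\left(175 \right)} - 39672} = \frac{15764 + 11581}{\left(- \frac{253}{2} - 16450\right) - 39672} = \frac{27345}{\left(- \frac{253}{2} - 16450\right) - 39672} = \frac{27345}{- \frac{33153}{2} - 39672} = \frac{27345}{- \frac{112497}{2}} = 27345 \left(- \frac{2}{112497}\right) = - \frac{18230}{37499}$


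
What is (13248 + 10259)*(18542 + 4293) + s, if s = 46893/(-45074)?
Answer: 24194927371637/45074 ≈ 5.3678e+8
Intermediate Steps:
s = -46893/45074 (s = 46893*(-1/45074) = -46893/45074 ≈ -1.0404)
(13248 + 10259)*(18542 + 4293) + s = (13248 + 10259)*(18542 + 4293) - 46893/45074 = 23507*22835 - 46893/45074 = 536782345 - 46893/45074 = 24194927371637/45074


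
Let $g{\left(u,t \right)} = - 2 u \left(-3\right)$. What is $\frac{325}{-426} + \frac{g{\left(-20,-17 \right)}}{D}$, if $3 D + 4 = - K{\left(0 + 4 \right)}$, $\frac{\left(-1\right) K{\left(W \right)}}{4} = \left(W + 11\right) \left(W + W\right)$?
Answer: $- \frac{77015}{50694} \approx -1.5192$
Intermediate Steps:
$K{\left(W \right)} = - 8 W \left(11 + W\right)$ ($K{\left(W \right)} = - 4 \left(W + 11\right) \left(W + W\right) = - 4 \left(11 + W\right) 2 W = - 4 \cdot 2 W \left(11 + W\right) = - 8 W \left(11 + W\right)$)
$g{\left(u,t \right)} = 6 u$
$D = \frac{476}{3}$ ($D = - \frac{4}{3} + \frac{\left(-1\right) \left(- 8 \left(0 + 4\right) \left(11 + \left(0 + 4\right)\right)\right)}{3} = - \frac{4}{3} + \frac{\left(-1\right) \left(\left(-8\right) 4 \left(11 + 4\right)\right)}{3} = - \frac{4}{3} + \frac{\left(-1\right) \left(\left(-8\right) 4 \cdot 15\right)}{3} = - \frac{4}{3} + \frac{\left(-1\right) \left(-480\right)}{3} = - \frac{4}{3} + \frac{1}{3} \cdot 480 = - \frac{4}{3} + 160 = \frac{476}{3} \approx 158.67$)
$\frac{325}{-426} + \frac{g{\left(-20,-17 \right)}}{D} = \frac{325}{-426} + \frac{6 \left(-20\right)}{\frac{476}{3}} = 325 \left(- \frac{1}{426}\right) - \frac{90}{119} = - \frac{325}{426} - \frac{90}{119} = - \frac{77015}{50694}$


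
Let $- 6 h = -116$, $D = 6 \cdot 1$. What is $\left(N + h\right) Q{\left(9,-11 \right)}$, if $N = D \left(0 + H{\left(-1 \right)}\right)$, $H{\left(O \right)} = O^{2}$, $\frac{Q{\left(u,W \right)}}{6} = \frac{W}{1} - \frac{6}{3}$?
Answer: $-1976$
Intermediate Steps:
$D = 6$
$h = \frac{58}{3}$ ($h = \left(- \frac{1}{6}\right) \left(-116\right) = \frac{58}{3} \approx 19.333$)
$Q{\left(u,W \right)} = -12 + 6 W$ ($Q{\left(u,W \right)} = 6 \left(\frac{W}{1} - \frac{6}{3}\right) = 6 \left(W 1 - 2\right) = 6 \left(W - 2\right) = 6 \left(-2 + W\right) = -12 + 6 W$)
$N = 6$ ($N = 6 \left(0 + \left(-1\right)^{2}\right) = 6 \left(0 + 1\right) = 6 \cdot 1 = 6$)
$\left(N + h\right) Q{\left(9,-11 \right)} = \left(6 + \frac{58}{3}\right) \left(-12 + 6 \left(-11\right)\right) = \frac{76 \left(-12 - 66\right)}{3} = \frac{76}{3} \left(-78\right) = -1976$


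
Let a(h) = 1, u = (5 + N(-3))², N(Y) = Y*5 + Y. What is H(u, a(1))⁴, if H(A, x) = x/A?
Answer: 1/815730721 ≈ 1.2259e-9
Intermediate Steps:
N(Y) = 6*Y (N(Y) = 5*Y + Y = 6*Y)
u = 169 (u = (5 + 6*(-3))² = (5 - 18)² = (-13)² = 169)
H(u, a(1))⁴ = (1/169)⁴ = 1/815730721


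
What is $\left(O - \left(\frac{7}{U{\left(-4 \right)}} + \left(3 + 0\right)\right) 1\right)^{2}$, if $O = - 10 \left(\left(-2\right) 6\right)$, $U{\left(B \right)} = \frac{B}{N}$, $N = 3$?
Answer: $\frac{239121}{16} \approx 14945.0$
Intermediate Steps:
$U{\left(B \right)} = \frac{B}{3}$
$O = 120$ ($O = \left(-10\right) \left(-12\right) = 120$)
$\left(O - \left(\frac{7}{U{\left(-4 \right)}} + \left(3 + 0\right)\right) 1\right)^{2} = \left(120 - \left(\frac{7}{\frac{1}{3} \left(-4\right)} + \left(3 + 0\right)\right) 1\right)^{2} = \left(120 - \left(\frac{7}{- \frac{4}{3}} + 3\right) 1\right)^{2} = \left(120 - \left(7 \left(- \frac{3}{4}\right) + 3\right) 1\right)^{2} = \left(120 - \left(- \frac{21}{4} + 3\right) 1\right)^{2} = \left(120 - \left(- \frac{9}{4}\right) 1\right)^{2} = \left(120 - - \frac{9}{4}\right)^{2} = \left(120 + \frac{9}{4}\right)^{2} = \left(\frac{489}{4}\right)^{2} = \frac{239121}{16}$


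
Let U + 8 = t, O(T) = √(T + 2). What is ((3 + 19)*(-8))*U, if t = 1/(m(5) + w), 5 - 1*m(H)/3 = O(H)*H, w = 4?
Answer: 856328/607 + 1320*√7/607 ≈ 1416.5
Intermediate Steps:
O(T) = √(2 + T)
m(H) = 15 - 3*H*√(2 + H) (m(H) = 15 - 3*√(2 + H)*H = 15 - 3*H*√(2 + H))
t = 1/(19 - 15*√7) (t = 1/((15 - 3*5*√(2 + 5)) + 4) = 1/((15 - 3*5*√7) + 4) = 1/((15 - 15*√7) + 4) = 1/(19 - 15*√7) ≈ -0.048341)
U = -9731/1214 - 15*√7/1214 (U = -8 + (-19/1214 - 15*√7/1214) = -9731/1214 - 15*√7/1214 ≈ -8.0483)
((3 + 19)*(-8))*U = ((3 + 19)*(-8))*(-9731/1214 - 15*√7/1214) = (22*(-8))*(-9731/1214 - 15*√7/1214) = -176*(-9731/1214 - 15*√7/1214) = 856328/607 + 1320*√7/607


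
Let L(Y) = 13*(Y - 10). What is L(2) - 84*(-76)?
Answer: 6280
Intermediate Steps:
L(Y) = -130 + 13*Y (L(Y) = 13*(-10 + Y) = -130 + 13*Y)
L(2) - 84*(-76) = (-130 + 13*2) - 84*(-76) = (-130 + 26) + 6384 = -104 + 6384 = 6280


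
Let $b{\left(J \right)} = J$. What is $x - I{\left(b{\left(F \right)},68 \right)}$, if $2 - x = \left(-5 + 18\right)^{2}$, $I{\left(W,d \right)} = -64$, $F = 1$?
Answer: $-103$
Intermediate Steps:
$x = -167$ ($x = 2 - \left(-5 + 18\right)^{2} = 2 - 13^{2} = 2 - 169 = -167$)
$x - I{\left(b{\left(F \right)},68 \right)} = -167 - -64 = -167 + 64 = -103$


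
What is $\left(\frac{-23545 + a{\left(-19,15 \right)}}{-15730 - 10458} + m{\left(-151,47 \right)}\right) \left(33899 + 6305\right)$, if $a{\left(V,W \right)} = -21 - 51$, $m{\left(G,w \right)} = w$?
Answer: $\frac{12608507103}{6547} \approx 1.9258 \cdot 10^{6}$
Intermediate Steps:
$a{\left(V,W \right)} = -72$ ($a{\left(V,W \right)} = -21 - 51 = -72$)
$\left(\frac{-23545 + a{\left(-19,15 \right)}}{-15730 - 10458} + m{\left(-151,47 \right)}\right) \left(33899 + 6305\right) = \left(\frac{-23545 - 72}{-15730 - 10458} + 47\right) \left(33899 + 6305\right) = \left(- \frac{23617}{-26188} + 47\right) 40204 = \left(\left(-23617\right) \left(- \frac{1}{26188}\right) + 47\right) 40204 = \left(\frac{23617}{26188} + 47\right) 40204 = \frac{1254453}{26188} \cdot 40204 = \frac{12608507103}{6547}$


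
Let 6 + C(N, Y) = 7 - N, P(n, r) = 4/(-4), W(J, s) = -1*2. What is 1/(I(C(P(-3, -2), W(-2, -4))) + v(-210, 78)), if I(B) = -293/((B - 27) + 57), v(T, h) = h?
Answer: 32/2203 ≈ 0.014526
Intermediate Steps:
W(J, s) = -2
P(n, r) = -1 (P(n, r) = 4*(-¼) = -1)
C(N, Y) = 1 - N (C(N, Y) = -6 + (7 - N) = 1 - N)
I(B) = -293/(30 + B) (I(B) = -293/((-27 + B) + 57) = -293/(30 + B))
1/(I(C(P(-3, -2), W(-2, -4))) + v(-210, 78)) = 1/(-293/(30 + (1 - 1*(-1))) + 78) = 1/(-293/(30 + (1 + 1)) + 78) = 1/(-293/(30 + 2) + 78) = 1/(-293/32 + 78) = 1/(2203/32) = 32/2203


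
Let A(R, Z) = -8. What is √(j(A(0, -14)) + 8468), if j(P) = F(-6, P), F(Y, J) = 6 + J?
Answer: √8466 ≈ 92.011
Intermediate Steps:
j(P) = 6 + P
√(j(A(0, -14)) + 8468) = √((6 - 8) + 8468) = √(-2 + 8468) = √8466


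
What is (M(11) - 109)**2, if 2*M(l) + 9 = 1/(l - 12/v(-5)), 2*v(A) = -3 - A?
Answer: 12996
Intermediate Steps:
v(A) = -3/2 - A/2 (v(A) = (-3 - A)/2 = -3/2 - A/2)
M(l) = -9/2 + 1/(2*(-12 + l)) (M(l) = -9/2 + 1/(2*(l - 12/(-3/2 - 1/2*(-5)))) = -9/2 + 1/(2*(l - 12/(-3/2 + 5/2))) = -9/2 + 1/(2*(l - 12/1)) = -9/2 + 1/(2*(l - 12*1)) = -9/2 + 1/(2*(l - 12)) = -9/2 + 1/(2*(-12 + l)))
(M(11) - 109)**2 = ((109 - 9*11)/(2*(-12 + 11)) - 109)**2 = ((1/2)*(109 - 99)/(-1) - 109)**2 = ((1/2)*(-1)*10 - 109)**2 = (-5 - 109)**2 = (-114)**2 = 12996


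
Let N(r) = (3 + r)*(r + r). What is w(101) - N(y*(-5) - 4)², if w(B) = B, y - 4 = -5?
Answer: 37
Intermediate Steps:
y = -1 (y = 4 - 5 = -1)
N(r) = 2*r*(3 + r) (N(r) = (3 + r)*(2*r) = 2*r*(3 + r))
w(101) - N(y*(-5) - 4)² = 101 - (2*(-1*(-5) - 4)*(3 + (-1*(-5) - 4)))² = 101 - (2*(5 - 4)*(3 + (5 - 4)))² = 101 - (2*1*(3 + 1))² = 101 - (2*1*4)² = 101 - 1*8² = 101 - 1*64 = 101 - 64 = 37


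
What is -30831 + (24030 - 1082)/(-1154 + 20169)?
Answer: -586228517/19015 ≈ -30830.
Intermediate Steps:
-30831 + (24030 - 1082)/(-1154 + 20169) = -30831 + 22948/19015 = -586228517/19015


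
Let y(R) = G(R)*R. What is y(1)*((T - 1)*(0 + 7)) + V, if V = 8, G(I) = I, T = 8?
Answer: 57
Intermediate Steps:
y(R) = R**2 (y(R) = R*R = R**2)
y(1)*((T - 1)*(0 + 7)) + V = 1**2*((8 - 1)*(0 + 7)) + 8 = 1*(7*7) + 8 = 1*49 + 8 = 49 + 8 = 57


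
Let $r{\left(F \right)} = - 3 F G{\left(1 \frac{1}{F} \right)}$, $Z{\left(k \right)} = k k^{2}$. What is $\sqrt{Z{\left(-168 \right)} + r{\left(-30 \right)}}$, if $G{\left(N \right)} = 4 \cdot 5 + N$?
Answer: $i \sqrt{4739835} \approx 2177.1 i$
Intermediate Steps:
$Z{\left(k \right)} = k^{3}$
$G{\left(N \right)} = 20 + N$
$r{\left(F \right)} = - 3 F \left(20 + \frac{1}{F}\right)$ ($r{\left(F \right)} = - 3 F \left(20 + 1 \frac{1}{F}\right) = - 3 F \left(20 + \frac{1}{F}\right)$)
$\sqrt{Z{\left(-168 \right)} + r{\left(-30 \right)}} = \sqrt{\left(-168\right)^{3} - -1797} = \sqrt{-4741632 + \left(-3 + 1800\right)} = \sqrt{-4741632 + 1797} = \sqrt{-4739835} = i \sqrt{4739835}$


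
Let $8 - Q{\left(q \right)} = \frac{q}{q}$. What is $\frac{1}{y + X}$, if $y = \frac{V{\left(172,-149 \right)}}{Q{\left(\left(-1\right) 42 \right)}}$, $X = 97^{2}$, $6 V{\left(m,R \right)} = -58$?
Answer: $\frac{21}{197560} \approx 0.0001063$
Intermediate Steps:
$V{\left(m,R \right)} = - \frac{29}{3}$ ($V{\left(m,R \right)} = \frac{1}{6} \left(-58\right) = - \frac{29}{3}$)
$Q{\left(q \right)} = 7$ ($Q{\left(q \right)} = 8 - \frac{q}{q} = 8 - 1 = 7$)
$X = 9409$
$y = - \frac{29}{21}$ ($y = - \frac{29}{3 \cdot 7} = \left(- \frac{29}{3}\right) \frac{1}{7} = - \frac{29}{21} \approx -1.381$)
$\frac{1}{y + X} = \frac{1}{- \frac{29}{21} + 9409} = \frac{1}{\frac{197560}{21}} = \frac{21}{197560}$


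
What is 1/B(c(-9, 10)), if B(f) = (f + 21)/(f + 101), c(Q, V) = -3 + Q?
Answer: 89/9 ≈ 9.8889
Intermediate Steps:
B(f) = (21 + f)/(101 + f)
1/B(c(-9, 10)) = 1/((21 + (-3 - 9))/(101 + (-3 - 9))) = 1/((21 - 12)/(101 - 12)) = 1/(9/89) = 89/9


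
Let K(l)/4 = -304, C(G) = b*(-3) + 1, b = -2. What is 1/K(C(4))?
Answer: -1/1216 ≈ -0.00082237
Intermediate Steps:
C(G) = 7 (C(G) = -2*(-3) + 1 = 6 + 1 = 7)
K(l) = -1216 (K(l) = 4*(-304) = -1216)
1/K(C(4)) = 1/(-1216) = -1/1216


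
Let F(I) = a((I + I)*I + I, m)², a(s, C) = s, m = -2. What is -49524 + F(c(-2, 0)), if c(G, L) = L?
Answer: -49524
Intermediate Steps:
F(I) = (I + 2*I²)² (F(I) = ((I + I)*I + I)² = ((2*I)*I + I)² = (2*I² + I)² = (I + 2*I²)²)
-49524 + F(c(-2, 0)) = -49524 + 0²*(1 + 2*0)² = -49524 + 0*(1 + 0)² = -49524 + 0*1² = -49524 + 0*1 = -49524 + 0 = -49524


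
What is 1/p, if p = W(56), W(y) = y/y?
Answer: 1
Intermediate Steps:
W(y) = 1
p = 1
1/p = 1/1 = 1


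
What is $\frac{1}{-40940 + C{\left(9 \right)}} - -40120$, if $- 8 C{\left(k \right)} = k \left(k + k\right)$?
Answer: $\frac{6573300916}{163841} \approx 40120.0$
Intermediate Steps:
$C{\left(k \right)} = - \frac{k^{2}}{4}$ ($C{\left(k \right)} = - \frac{k \left(k + k\right)}{8} = - \frac{k 2 k}{8} = - \frac{2 k^{2}}{8} = - \frac{k^{2}}{4}$)
$\frac{1}{-40940 + C{\left(9 \right)}} - -40120 = \frac{1}{-40940 - \frac{9^{2}}{4}} - -40120 = \frac{1}{-40940 - \frac{81}{4}} + 40120 = \frac{1}{- \frac{163841}{4}} + 40120 = - \frac{4}{163841} + 40120 = \frac{6573300916}{163841}$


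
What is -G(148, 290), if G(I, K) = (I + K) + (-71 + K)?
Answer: -657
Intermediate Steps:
G(I, K) = -71 + I + 2*K
-G(148, 290) = -(-71 + 148 + 2*290) = -(-71 + 148 + 580) = -1*657 = -657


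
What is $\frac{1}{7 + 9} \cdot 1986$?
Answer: $\frac{993}{8} \approx 124.13$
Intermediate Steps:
$\frac{1}{7 + 9} \cdot 1986 = \frac{1}{16} \cdot 1986 = \frac{993}{8}$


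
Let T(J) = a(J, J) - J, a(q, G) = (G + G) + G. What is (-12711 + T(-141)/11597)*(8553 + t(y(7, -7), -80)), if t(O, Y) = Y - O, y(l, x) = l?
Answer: -1247970935034/11597 ≈ -1.0761e+8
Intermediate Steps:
a(q, G) = 3*G (a(q, G) = 2*G + G = 3*G)
T(J) = 2*J (T(J) = 3*J - J = 2*J)
(-12711 + T(-141)/11597)*(8553 + t(y(7, -7), -80)) = (-12711 + (2*(-141))/11597)*(8553 + (-80 - 1*7)) = (-12711 - 282*1/11597)*(8553 + (-80 - 7)) = (-12711 - 282/11597)*(8553 - 87) = -147409749/11597*8466 = -1247970935034/11597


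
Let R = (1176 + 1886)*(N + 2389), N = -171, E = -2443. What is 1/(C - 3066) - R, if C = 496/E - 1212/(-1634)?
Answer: -41553545774813451/6118449220 ≈ -6.7915e+6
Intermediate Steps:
C = 1075226/1995931 (C = 496/(-2443) - 1212/(-1634) = 496*(-1/2443) - 1212*(-1/1634) = -496/2443 + 606/817 = 1075226/1995931 ≈ 0.53871)
R = 6791516 (R = (1176 + 1886)*(-171 + 2389) = 3062*2218 = 6791516)
1/(C - 3066) - R = 1/(1075226/1995931 - 3066) - 1*6791516 = 1/(-6118449220/1995931) - 6791516 = -1995931/6118449220 - 6791516 = -41553545774813451/6118449220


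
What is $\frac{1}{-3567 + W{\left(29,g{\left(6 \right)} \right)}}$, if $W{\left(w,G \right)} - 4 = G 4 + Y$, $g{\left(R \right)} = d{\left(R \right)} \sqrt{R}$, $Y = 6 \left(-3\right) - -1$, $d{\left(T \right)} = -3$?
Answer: $- \frac{895}{3203884} + \frac{3 \sqrt{6}}{3203884} \approx -0.00027705$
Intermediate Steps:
$Y = -17$ ($Y = -18 + 1 = -17$)
$g{\left(R \right)} = - 3 \sqrt{R}$
$W{\left(w,G \right)} = -13 + 4 G$ ($W{\left(w,G \right)} = 4 + \left(G 4 - 17\right) = 4 + \left(4 G - 17\right) = 4 + \left(-17 + 4 G\right) = -13 + 4 G$)
$\frac{1}{-3567 + W{\left(29,g{\left(6 \right)} \right)}} = \frac{1}{-3567 + \left(-13 + 4 \left(- 3 \sqrt{6}\right)\right)} = \frac{1}{-3567 - \left(13 + 12 \sqrt{6}\right)} = \frac{1}{-3580 - 12 \sqrt{6}}$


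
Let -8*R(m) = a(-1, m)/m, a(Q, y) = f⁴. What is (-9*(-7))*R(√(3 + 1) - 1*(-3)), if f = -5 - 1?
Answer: -10206/5 ≈ -2041.2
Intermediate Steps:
f = -6
a(Q, y) = 1296 (a(Q, y) = (-6)⁴ = 1296)
R(m) = -162/m
(-9*(-7))*R(√(3 + 1) - 1*(-3)) = (-9*(-7))*(-162/(√(3 + 1) - 1*(-3))) = 63*(-162/(√4 + 3)) = 63*(-162/(2 + 3)) = 63*(-162/5) = -10206/5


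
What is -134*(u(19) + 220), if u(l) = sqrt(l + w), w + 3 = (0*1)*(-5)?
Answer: -30016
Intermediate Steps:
w = -3 (w = -3 + (0*1)*(-5) = -3 + 0*(-5) = -3 + 0 = -3)
u(l) = sqrt(-3 + l) (u(l) = sqrt(l - 3) = sqrt(-3 + l))
-134*(u(19) + 220) = -134*(sqrt(-3 + 19) + 220) = -134*(sqrt(16) + 220) = -134*(4 + 220) = -134*224 = -30016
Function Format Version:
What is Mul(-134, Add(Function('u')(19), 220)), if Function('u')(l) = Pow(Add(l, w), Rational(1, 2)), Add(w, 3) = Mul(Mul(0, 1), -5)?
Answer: -30016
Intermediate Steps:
w = -3 (w = Add(-3, Mul(Mul(0, 1), -5)) = Add(-3, Mul(0, -5)) = Add(-3, 0) = -3)
Function('u')(l) = Pow(Add(-3, l), Rational(1, 2)) (Function('u')(l) = Pow(Add(l, -3), Rational(1, 2)) = Pow(Add(-3, l), Rational(1, 2)))
Mul(-134, Add(Function('u')(19), 220)) = Mul(-134, Add(Pow(Add(-3, 19), Rational(1, 2)), 220)) = Mul(-134, Add(Pow(16, Rational(1, 2)), 220)) = Mul(-134, Add(4, 220)) = Mul(-134, 224) = -30016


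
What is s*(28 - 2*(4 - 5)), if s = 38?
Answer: 1140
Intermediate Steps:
s*(28 - 2*(4 - 5)) = 38*(28 - 2*(4 - 5)) = 38*(28 - 2*(-1)) = 38*(28 + 2) = 38*30 = 1140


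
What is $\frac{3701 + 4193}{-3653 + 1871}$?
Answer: $- \frac{3947}{891} \approx -4.4299$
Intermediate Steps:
$\frac{3701 + 4193}{-3653 + 1871} = \frac{7894}{-1782} = 7894 \left(- \frac{1}{1782}\right) = - \frac{3947}{891}$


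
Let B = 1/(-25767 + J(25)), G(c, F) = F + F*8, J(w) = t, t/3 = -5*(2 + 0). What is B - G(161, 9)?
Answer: -2089558/25797 ≈ -81.000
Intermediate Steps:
t = -30 (t = 3*(-5*(2 + 0)) = 3*(-5*2) = 3*(-10) = -30)
J(w) = -30
G(c, F) = 9*F (G(c, F) = F + 8*F = 9*F)
B = -1/25797 (B = 1/(-25767 - 30) = 1/(-25797) = -1/25797 ≈ -3.8764e-5)
B - G(161, 9) = -1/25797 - 9*9 = -1/25797 - 1*81 = -1/25797 - 81 = -2089558/25797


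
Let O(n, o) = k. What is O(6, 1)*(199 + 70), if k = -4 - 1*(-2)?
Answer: -538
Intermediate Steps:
k = -2 (k = -4 + 2 = -2)
O(n, o) = -2
O(6, 1)*(199 + 70) = -2*(199 + 70) = -2*269 = -538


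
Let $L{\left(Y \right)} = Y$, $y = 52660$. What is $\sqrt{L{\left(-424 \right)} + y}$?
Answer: $6 \sqrt{1451} \approx 228.55$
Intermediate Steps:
$\sqrt{L{\left(-424 \right)} + y} = \sqrt{-424 + 52660} = \sqrt{52236} = 6 \sqrt{1451}$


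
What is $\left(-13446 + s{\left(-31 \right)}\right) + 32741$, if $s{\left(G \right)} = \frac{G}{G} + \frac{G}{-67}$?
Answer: $\frac{1292863}{67} \approx 19296.0$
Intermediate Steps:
$s{\left(G \right)} = 1 - \frac{G}{67}$ ($s{\left(G \right)} = 1 + G \left(- \frac{1}{67}\right) = 1 - \frac{G}{67}$)
$\left(-13446 + s{\left(-31 \right)}\right) + 32741 = \left(-13446 + \left(1 - - \frac{31}{67}\right)\right) + 32741 = \left(-13446 + \left(1 + \frac{31}{67}\right)\right) + 32741 = \left(-13446 + \frac{98}{67}\right) + 32741 = - \frac{900784}{67} + 32741 = \frac{1292863}{67}$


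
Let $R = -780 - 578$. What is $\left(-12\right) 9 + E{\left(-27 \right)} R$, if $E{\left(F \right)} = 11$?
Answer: $-15046$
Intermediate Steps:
$R = -1358$
$\left(-12\right) 9 + E{\left(-27 \right)} R = \left(-12\right) 9 + 11 \left(-1358\right) = -108 - 14938 = -15046$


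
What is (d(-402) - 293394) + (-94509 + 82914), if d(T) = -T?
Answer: -304587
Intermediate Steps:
(d(-402) - 293394) + (-94509 + 82914) = (-1*(-402) - 293394) + (-94509 + 82914) = (402 - 293394) - 11595 = -292992 - 11595 = -304587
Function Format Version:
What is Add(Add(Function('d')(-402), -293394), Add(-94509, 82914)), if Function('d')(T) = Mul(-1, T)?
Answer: -304587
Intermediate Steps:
Add(Add(Function('d')(-402), -293394), Add(-94509, 82914)) = Add(Add(Mul(-1, -402), -293394), Add(-94509, 82914)) = Add(Add(402, -293394), -11595) = Add(-292992, -11595) = -304587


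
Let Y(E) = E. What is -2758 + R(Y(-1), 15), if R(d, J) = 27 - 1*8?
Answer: -2739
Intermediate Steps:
R(d, J) = 19 (R(d, J) = 27 - 8 = 19)
-2758 + R(Y(-1), 15) = -2758 + 19 = -2739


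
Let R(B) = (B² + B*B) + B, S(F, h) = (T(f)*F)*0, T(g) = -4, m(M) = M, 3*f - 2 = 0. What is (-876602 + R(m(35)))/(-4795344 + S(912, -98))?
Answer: 874117/4795344 ≈ 0.18228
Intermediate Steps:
f = ⅔ (f = ⅔ + (⅓)*0 = ⅔ + 0 = ⅔ ≈ 0.66667)
S(F, h) = 0 (S(F, h) = -4*F*0 = 0)
R(B) = B + 2*B² (R(B) = (B² + B²) + B = 2*B² + B = B + 2*B²)
(-876602 + R(m(35)))/(-4795344 + S(912, -98)) = (-876602 + 35*(1 + 2*35))/(-4795344 + 0) = (-876602 + 35*(1 + 70))/(-4795344) = (-876602 + 35*71)*(-1/4795344) = (-876602 + 2485)*(-1/4795344) = -874117*(-1/4795344) = 874117/4795344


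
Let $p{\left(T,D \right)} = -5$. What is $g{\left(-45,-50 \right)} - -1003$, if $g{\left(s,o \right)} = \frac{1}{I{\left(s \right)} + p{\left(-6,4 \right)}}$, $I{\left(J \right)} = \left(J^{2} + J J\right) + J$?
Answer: $\frac{4012001}{4000} \approx 1003.0$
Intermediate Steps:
$I{\left(J \right)} = J + 2 J^{2}$ ($I{\left(J \right)} = \left(J^{2} + J^{2}\right) + J = 2 J^{2} + J = J + 2 J^{2}$)
$g{\left(s,o \right)} = \frac{1}{-5 + s \left(1 + 2 s\right)}$ ($g{\left(s,o \right)} = \frac{1}{s \left(1 + 2 s\right) - 5} = \frac{1}{-5 + s \left(1 + 2 s\right)}$)
$g{\left(-45,-50 \right)} - -1003 = \frac{1}{-5 - 45 \left(1 + 2 \left(-45\right)\right)} - -1003 = \frac{1}{-5 - 45 \left(1 - 90\right)} + 1003 = \frac{1}{-5 - -4005} + 1003 = \frac{1}{-5 + 4005} + 1003 = \frac{1}{4000} + 1003 = \frac{4012001}{4000}$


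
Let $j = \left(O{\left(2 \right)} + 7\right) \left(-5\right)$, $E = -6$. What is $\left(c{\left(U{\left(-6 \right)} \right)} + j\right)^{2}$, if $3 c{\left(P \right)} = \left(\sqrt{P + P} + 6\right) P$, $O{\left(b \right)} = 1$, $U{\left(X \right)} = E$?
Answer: $2656 + 416 i \sqrt{3} \approx 2656.0 + 720.53 i$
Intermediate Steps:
$U{\left(X \right)} = -6$
$j = -40$ ($j = \left(1 + 7\right) \left(-5\right) = 8 \left(-5\right) = -40$)
$c{\left(P \right)} = \frac{P \left(6 + \sqrt{2} \sqrt{P}\right)}{3}$ ($c{\left(P \right)} = \frac{\left(\sqrt{P + P} + 6\right) P}{3} = \frac{\left(\sqrt{2 P} + 6\right) P}{3} = \frac{\left(\sqrt{2} \sqrt{P} + 6\right) P}{3} = \frac{\left(6 + \sqrt{2} \sqrt{P}\right) P}{3} = \frac{P \left(6 + \sqrt{2} \sqrt{P}\right)}{3}$)
$\left(c{\left(U{\left(-6 \right)} \right)} + j\right)^{2} = \left(\left(2 \left(-6\right) + \frac{\sqrt{2} \left(-6\right)^{\frac{3}{2}}}{3}\right) - 40\right)^{2} = \left(\left(-12 + \frac{\sqrt{2} \left(- 6 i \sqrt{6}\right)}{3}\right) - 40\right)^{2} = \left(\left(-12 - 4 i \sqrt{3}\right) - 40\right)^{2} = \left(-52 - 4 i \sqrt{3}\right)^{2}$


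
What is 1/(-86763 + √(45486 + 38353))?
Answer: -86763/7527734330 - 7*√1711/7527734330 ≈ -1.1564e-5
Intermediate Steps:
1/(-86763 + √(45486 + 38353)) = 1/(-86763 + √83839) = 1/(-86763 + 7*√1711)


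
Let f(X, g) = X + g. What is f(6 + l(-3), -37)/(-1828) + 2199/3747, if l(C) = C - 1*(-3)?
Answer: 1378643/2283172 ≈ 0.60383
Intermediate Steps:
l(C) = 3 + C (l(C) = C + 3 = 3 + C)
f(6 + l(-3), -37)/(-1828) + 2199/3747 = ((6 + (3 - 3)) - 37)/(-1828) + 2199/3747 = ((6 + 0) - 37)*(-1/1828) + 2199*(1/3747) = (6 - 37)*(-1/1828) + 733/1249 = -31*(-1/1828) + 733/1249 = 31/1828 + 733/1249 = 1378643/2283172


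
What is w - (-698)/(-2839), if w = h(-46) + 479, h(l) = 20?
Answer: 1415963/2839 ≈ 498.75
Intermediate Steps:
w = 499 (w = 20 + 479 = 499)
w - (-698)/(-2839) = 499 - (-698)/(-2839) = 499 - (-698)*(-1)/2839 = 499 - 1*698/2839 = 499 - 698/2839 = 1415963/2839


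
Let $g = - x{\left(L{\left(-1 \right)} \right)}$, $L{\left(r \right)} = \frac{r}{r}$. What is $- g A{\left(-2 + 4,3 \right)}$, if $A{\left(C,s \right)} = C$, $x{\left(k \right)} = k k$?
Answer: $2$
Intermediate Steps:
$L{\left(r \right)} = 1$
$x{\left(k \right)} = k^{2}$
$g = -1$ ($g = - 1^{2} = \left(-1\right) 1 = -1$)
$- g A{\left(-2 + 4,3 \right)} = - \left(-1\right) \left(-2 + 4\right) = - \left(-1\right) 2 = \left(-1\right) \left(-2\right) = 2$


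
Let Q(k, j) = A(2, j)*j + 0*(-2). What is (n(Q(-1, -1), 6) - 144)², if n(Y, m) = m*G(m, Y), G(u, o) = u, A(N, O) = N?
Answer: 11664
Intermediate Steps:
Q(k, j) = 2*j (Q(k, j) = 2*j + 0*(-2) = 2*j + 0 = 2*j)
n(Y, m) = m² (n(Y, m) = m*m = m²)
(n(Q(-1, -1), 6) - 144)² = (6² - 144)² = (36 - 144)² = (-108)² = 11664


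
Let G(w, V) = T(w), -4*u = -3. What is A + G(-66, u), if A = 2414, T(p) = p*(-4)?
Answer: 2678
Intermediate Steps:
u = ¾ (u = -¼*(-3) = ¾ ≈ 0.75000)
T(p) = -4*p
G(w, V) = -4*w
A + G(-66, u) = 2414 - 4*(-66) = 2414 + 264 = 2678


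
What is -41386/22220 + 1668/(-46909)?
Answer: -989219417/521158990 ≈ -1.8981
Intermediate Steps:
-41386/22220 + 1668/(-46909) = -41386*1/22220 + 1668*(-1/46909) = -20693/11110 - 1668/46909 = -989219417/521158990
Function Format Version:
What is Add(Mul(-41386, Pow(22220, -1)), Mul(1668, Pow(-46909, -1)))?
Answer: Rational(-989219417, 521158990) ≈ -1.8981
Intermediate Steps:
Add(Mul(-41386, Pow(22220, -1)), Mul(1668, Pow(-46909, -1))) = Add(Mul(-41386, Rational(1, 22220)), Mul(1668, Rational(-1, 46909))) = Add(Rational(-20693, 11110), Rational(-1668, 46909)) = Rational(-989219417, 521158990)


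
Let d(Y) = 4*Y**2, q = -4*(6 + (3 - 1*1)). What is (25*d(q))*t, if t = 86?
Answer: 8806400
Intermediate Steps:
q = -32 (q = -4*(6 + (3 - 1)) = -4*(6 + 2) = -4*8 = -32)
(25*d(q))*t = (25*(4*(-32)**2))*86 = (25*(4*1024))*86 = (25*4096)*86 = 102400*86 = 8806400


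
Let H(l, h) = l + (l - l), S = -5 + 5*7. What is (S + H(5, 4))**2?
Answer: 1225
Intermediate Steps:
S = 30 (S = -5 + 35 = 30)
H(l, h) = l (H(l, h) = l + 0 = l)
(S + H(5, 4))**2 = (30 + 5)**2 = 35**2 = 1225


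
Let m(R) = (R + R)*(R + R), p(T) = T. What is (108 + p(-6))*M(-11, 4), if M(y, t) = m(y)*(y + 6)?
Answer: -246840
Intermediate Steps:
m(R) = 4*R**2 (m(R) = (2*R)*(2*R) = 4*R**2)
M(y, t) = 4*y**2*(6 + y) (M(y, t) = (4*y**2)*(y + 6) = (4*y**2)*(6 + y) = 4*y**2*(6 + y))
(108 + p(-6))*M(-11, 4) = (108 - 6)*(4*(-11)**2*(6 - 11)) = 102*(4*121*(-5)) = 102*(-2420) = -246840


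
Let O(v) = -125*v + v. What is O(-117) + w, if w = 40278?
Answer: 54786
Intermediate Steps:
O(v) = -124*v
O(-117) + w = -124*(-117) + 40278 = 14508 + 40278 = 54786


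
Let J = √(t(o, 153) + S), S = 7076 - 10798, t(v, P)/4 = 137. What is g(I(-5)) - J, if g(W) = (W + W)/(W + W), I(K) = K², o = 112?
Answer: 1 - 23*I*√6 ≈ 1.0 - 56.338*I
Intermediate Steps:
t(v, P) = 548 (t(v, P) = 4*137 = 548)
S = -3722
g(W) = 1 (g(W) = (2*W)/((2*W)) = (2*W)*(1/(2*W)) = 1)
J = 23*I*√6 (J = √(548 - 3722) = √(-3174) = 23*I*√6 ≈ 56.338*I)
g(I(-5)) - J = 1 - 23*I*√6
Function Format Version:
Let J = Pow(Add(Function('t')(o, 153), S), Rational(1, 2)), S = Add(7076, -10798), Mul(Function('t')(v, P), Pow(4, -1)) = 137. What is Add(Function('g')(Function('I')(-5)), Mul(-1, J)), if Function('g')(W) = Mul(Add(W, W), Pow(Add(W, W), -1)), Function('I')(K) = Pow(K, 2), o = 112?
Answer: Add(1, Mul(-23, I, Pow(6, Rational(1, 2)))) ≈ Add(1.0000, Mul(-56.338, I))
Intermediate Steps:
Function('t')(v, P) = 548 (Function('t')(v, P) = Mul(4, 137) = 548)
S = -3722
Function('g')(W) = 1 (Function('g')(W) = Mul(Mul(2, W), Pow(Mul(2, W), -1)) = Mul(Mul(2, W), Mul(Rational(1, 2), Pow(W, -1))) = 1)
J = Mul(23, I, Pow(6, Rational(1, 2))) (J = Pow(Add(548, -3722), Rational(1, 2)) = Pow(-3174, Rational(1, 2)) = Mul(23, I, Pow(6, Rational(1, 2))) ≈ Mul(56.338, I))
Add(Function('g')(Function('I')(-5)), Mul(-1, J)) = Add(1, Mul(-1, Mul(23, I, Pow(6, Rational(1, 2))))) = Add(1, Mul(-23, I, Pow(6, Rational(1, 2))))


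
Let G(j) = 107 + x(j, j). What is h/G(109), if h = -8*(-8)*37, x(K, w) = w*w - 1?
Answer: 2368/11987 ≈ 0.19755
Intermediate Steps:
x(K, w) = -1 + w² (x(K, w) = w² - 1 = -1 + w²)
G(j) = 106 + j² (G(j) = 107 + (-1 + j²) = 106 + j²)
h = 2368 (h = 64*37 = 2368)
h/G(109) = 2368/(106 + 109²) = 2368/(106 + 11881) = 2368/11987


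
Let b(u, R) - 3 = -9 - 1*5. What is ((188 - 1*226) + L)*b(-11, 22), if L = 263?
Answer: -2475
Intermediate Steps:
b(u, R) = -11 (b(u, R) = 3 + (-9 - 1*5) = 3 + (-9 - 5) = 3 - 14 = -11)
((188 - 1*226) + L)*b(-11, 22) = ((188 - 1*226) + 263)*(-11) = ((188 - 226) + 263)*(-11) = (-38 + 263)*(-11) = 225*(-11) = -2475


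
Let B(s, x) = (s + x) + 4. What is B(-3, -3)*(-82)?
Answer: 164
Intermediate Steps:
B(s, x) = 4 + s + x
B(-3, -3)*(-82) = (4 - 3 - 3)*(-82) = -2*(-82) = 164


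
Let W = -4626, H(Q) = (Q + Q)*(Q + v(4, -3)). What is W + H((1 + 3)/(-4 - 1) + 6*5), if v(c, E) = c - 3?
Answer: -71558/25 ≈ -2862.3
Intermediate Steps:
v(c, E) = -3 + c
H(Q) = 2*Q*(1 + Q) (H(Q) = (Q + Q)*(Q + (-3 + 4)) = (2*Q)*(Q + 1) = (2*Q)*(1 + Q) = 2*Q*(1 + Q))
W + H((1 + 3)/(-4 - 1) + 6*5) = -4626 + 2*((1 + 3)/(-4 - 1) + 6*5)*(1 + ((1 + 3)/(-4 - 1) + 6*5)) = -4626 + 2*(4/(-5) + 30)*(1 + (4/(-5) + 30)) = -4626 + 2*(4*(-1/5) + 30)*(1 + (4*(-1/5) + 30)) = -4626 + 2*(-4/5 + 30)*(1 + (-4/5 + 30)) = -4626 + 2*(146/5)*(1 + 146/5) = -4626 + 2*(146/5)*(151/5) = -4626 + 44092/25 = -71558/25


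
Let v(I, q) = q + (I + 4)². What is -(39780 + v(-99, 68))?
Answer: -48873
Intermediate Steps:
v(I, q) = q + (4 + I)²
-(39780 + v(-99, 68)) = -(39780 + (68 + (4 - 99)²)) = -(39780 + (68 + (-95)²)) = -(39780 + (68 + 9025)) = -(39780 + 9093) = -1*48873 = -48873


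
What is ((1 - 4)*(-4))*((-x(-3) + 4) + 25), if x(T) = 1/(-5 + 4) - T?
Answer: 324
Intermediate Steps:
x(T) = -1 - T (x(T) = 1/(-1) - T = -1 - T)
((1 - 4)*(-4))*((-x(-3) + 4) + 25) = ((1 - 4)*(-4))*((-(-1 - 1*(-3)) + 4) + 25) = (-3*(-4))*((-(-1 + 3) + 4) + 25) = 12*((-1*2 + 4) + 25) = 12*((-2 + 4) + 25) = 12*(2 + 25) = 12*27 = 324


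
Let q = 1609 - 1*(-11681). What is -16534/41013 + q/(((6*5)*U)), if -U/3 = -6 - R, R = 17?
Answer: 810853/134757 ≈ 6.0172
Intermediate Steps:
q = 13290 (q = 1609 + 11681 = 13290)
U = 69 (U = -3*(-6 - 1*17) = -3*(-6 - 17) = -3*(-23) = 69)
-16534/41013 + q/(((6*5)*U)) = -16534/41013 + 13290/(((6*5)*69)) = -16534*1/41013 + 13290/((30*69)) = -2362/5859 + 13290/2070 = -2362/5859 + 13290*(1/2070) = -2362/5859 + 443/69 = 810853/134757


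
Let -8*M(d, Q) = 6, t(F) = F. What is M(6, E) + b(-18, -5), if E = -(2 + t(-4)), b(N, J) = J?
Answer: -23/4 ≈ -5.7500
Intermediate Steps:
E = 2 (E = -(2 - 4) = -1*(-2) = 2)
M(d, Q) = -¾ (M(d, Q) = -⅛*6 = -¾)
M(6, E) + b(-18, -5) = -¾ - 5 = -23/4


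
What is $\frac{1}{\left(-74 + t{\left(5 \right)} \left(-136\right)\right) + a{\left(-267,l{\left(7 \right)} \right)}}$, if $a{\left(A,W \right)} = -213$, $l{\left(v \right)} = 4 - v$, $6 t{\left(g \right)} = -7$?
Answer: $- \frac{3}{385} \approx -0.0077922$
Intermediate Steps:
$t{\left(g \right)} = - \frac{7}{6}$ ($t{\left(g \right)} = \frac{1}{6} \left(-7\right) = - \frac{7}{6}$)
$\frac{1}{\left(-74 + t{\left(5 \right)} \left(-136\right)\right) + a{\left(-267,l{\left(7 \right)} \right)}} = \frac{1}{\left(-74 - - \frac{476}{3}\right) - 213} = \frac{1}{\left(-74 + \frac{476}{3}\right) - 213} = \frac{1}{\frac{254}{3} - 213} = \frac{1}{- \frac{385}{3}} = - \frac{3}{385}$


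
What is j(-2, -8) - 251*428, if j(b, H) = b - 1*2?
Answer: -107432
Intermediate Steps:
j(b, H) = -2 + b (j(b, H) = b - 2 = -2 + b)
j(-2, -8) - 251*428 = (-2 - 2) - 251*428 = -4 - 107428 = -107432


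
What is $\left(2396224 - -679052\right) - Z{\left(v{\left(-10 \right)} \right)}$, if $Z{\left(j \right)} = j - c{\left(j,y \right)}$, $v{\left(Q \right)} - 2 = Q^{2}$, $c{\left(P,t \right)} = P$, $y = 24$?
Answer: $3075276$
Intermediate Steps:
$v{\left(Q \right)} = 2 + Q^{2}$
$Z{\left(j \right)} = 0$ ($Z{\left(j \right)} = j - j = 0$)
$\left(2396224 - -679052\right) - Z{\left(v{\left(-10 \right)} \right)} = \left(2396224 - -679052\right) - 0 = \left(2396224 + 679052\right) + 0 = 3075276 + 0 = 3075276$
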